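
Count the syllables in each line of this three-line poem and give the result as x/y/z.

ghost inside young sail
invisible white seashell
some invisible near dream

5/7/7

Line 1: ghost(1) + inside(2) + young(1) + sail(1) = 5
Line 2: invisible(4) + white(1) + seashell(2) = 7
Line 3: some(1) + invisible(4) + near(1) + dream(1) = 7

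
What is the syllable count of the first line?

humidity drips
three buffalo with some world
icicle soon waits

5

The first line: "humidity drips": 4+1 = 5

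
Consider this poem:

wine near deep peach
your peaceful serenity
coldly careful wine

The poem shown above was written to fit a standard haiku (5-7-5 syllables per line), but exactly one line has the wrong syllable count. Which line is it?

Line 1: wine(1) + near(1) + deep(1) + peach(1) = 4 (expected 5)
Line 2: your(1) + peaceful(2) + serenity(4) = 7 ✓
Line 3: coldly(2) + careful(2) + wine(1) = 5 ✓

Line 1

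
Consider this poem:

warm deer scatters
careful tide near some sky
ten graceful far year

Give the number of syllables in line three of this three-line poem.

5

Line three: ten(1) + graceful(2) + far(1) + year(1) = 5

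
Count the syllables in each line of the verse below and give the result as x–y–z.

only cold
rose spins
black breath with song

Line 1: only (2), cold (1) → 3
Line 2: rose (1), spins (1) → 2
Line 3: black (1), breath (1), with (1), song (1) → 4

3–2–4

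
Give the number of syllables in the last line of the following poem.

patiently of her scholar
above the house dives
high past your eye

4

The last line: high(1) + past(1) + your(1) + eye(1) = 4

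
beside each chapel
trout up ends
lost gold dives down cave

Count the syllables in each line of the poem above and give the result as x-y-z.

Line 1: "beside each chapel": 2+1+2 = 5
Line 2: "trout up ends": 1+1+1 = 3
Line 3: "lost gold dives down cave": 1+1+1+1+1 = 5

5-3-5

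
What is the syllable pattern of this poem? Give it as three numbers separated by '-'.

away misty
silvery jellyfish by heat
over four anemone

4-8-7

Line 1: "away misty": 2+2 = 4
Line 2: "silvery jellyfish by heat": 3+3+1+1 = 8
Line 3: "over four anemone": 2+1+4 = 7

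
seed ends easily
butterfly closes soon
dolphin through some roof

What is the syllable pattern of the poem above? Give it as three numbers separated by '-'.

5-6-5

Line 1: "seed ends easily": 1+1+3 = 5
Line 2: "butterfly closes soon": 3+2+1 = 6
Line 3: "dolphin through some roof": 2+1+1+1 = 5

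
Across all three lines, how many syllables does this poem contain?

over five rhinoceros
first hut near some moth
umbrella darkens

Line 1: over (2), five (1), rhinoceros (4) → 7
Line 2: first (1), hut (1), near (1), some (1), moth (1) → 5
Line 3: umbrella (3), darkens (2) → 5
Total: 7 + 5 + 5 = 17

17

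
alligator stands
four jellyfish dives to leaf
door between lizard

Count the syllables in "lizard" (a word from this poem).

"lizard" has 2 syllables.

2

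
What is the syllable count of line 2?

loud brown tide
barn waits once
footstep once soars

Line 2: "barn waits once": 1+1+1 = 3

3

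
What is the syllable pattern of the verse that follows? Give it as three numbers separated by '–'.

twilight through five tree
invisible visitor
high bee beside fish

Line 1: "twilight through five tree": 2+1+1+1 = 5
Line 2: "invisible visitor": 4+3 = 7
Line 3: "high bee beside fish": 1+1+2+1 = 5

5–7–5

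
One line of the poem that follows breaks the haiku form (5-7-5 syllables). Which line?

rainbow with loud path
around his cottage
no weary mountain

The second line

Line 1: "rainbow with loud path": 2+1+1+1 = 5 ✓
Line 2: "around his cottage": 2+1+2 = 5 (expected 7)
Line 3: "no weary mountain": 1+2+2 = 5 ✓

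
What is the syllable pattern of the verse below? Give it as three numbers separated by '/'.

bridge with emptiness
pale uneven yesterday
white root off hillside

Line 1: "bridge with emptiness": 1+1+3 = 5
Line 2: "pale uneven yesterday": 1+3+3 = 7
Line 3: "white root off hillside": 1+1+1+2 = 5

5/7/5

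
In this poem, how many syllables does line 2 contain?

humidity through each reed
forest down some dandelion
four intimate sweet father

8

Line 2: forest(2) + down(1) + some(1) + dandelion(4) = 8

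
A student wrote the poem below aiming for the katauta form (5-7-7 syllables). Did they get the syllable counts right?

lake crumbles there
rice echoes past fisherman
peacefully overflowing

No

Line 1: lake(1) + crumbles(2) + there(1) = 4 (expected 5)
Line 2: rice(1) + echoes(2) + past(1) + fisherman(3) = 7 ✓
Line 3: peacefully(3) + overflowing(4) = 7 ✓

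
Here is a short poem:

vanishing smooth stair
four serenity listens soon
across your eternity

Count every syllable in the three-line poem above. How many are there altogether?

20

Line 1: vanishing(3) + smooth(1) + stair(1) = 5
Line 2: four(1) + serenity(4) + listens(2) + soon(1) = 8
Line 3: across(2) + your(1) + eternity(4) = 7
Total: 5 + 8 + 7 = 20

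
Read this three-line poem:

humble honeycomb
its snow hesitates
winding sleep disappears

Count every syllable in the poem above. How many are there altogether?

Line 1: humble (2), honeycomb (3) → 5
Line 2: its (1), snow (1), hesitates (3) → 5
Line 3: winding (2), sleep (1), disappears (3) → 6
Total: 5 + 5 + 6 = 16

16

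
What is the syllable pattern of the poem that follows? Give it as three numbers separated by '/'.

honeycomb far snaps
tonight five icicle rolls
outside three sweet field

5/7/5

Line 1: honeycomb(3) + far(1) + snaps(1) = 5
Line 2: tonight(2) + five(1) + icicle(3) + rolls(1) = 7
Line 3: outside(2) + three(1) + sweet(1) + field(1) = 5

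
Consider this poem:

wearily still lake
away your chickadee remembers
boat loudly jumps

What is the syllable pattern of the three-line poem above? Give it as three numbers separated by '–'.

Line 1: wearily (3), still (1), lake (1) → 5
Line 2: away (2), your (1), chickadee (3), remembers (3) → 9
Line 3: boat (1), loudly (2), jumps (1) → 4

5–9–4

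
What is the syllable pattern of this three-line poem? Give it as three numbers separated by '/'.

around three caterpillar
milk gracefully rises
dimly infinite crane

7/6/6

Line 1: around (2), three (1), caterpillar (4) → 7
Line 2: milk (1), gracefully (3), rises (2) → 6
Line 3: dimly (2), infinite (3), crane (1) → 6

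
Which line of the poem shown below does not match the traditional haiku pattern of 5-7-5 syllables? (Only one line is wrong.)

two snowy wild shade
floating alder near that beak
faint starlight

Line 3

Line 1: two (1), snowy (2), wild (1), shade (1) → 5 ✓
Line 2: floating (2), alder (2), near (1), that (1), beak (1) → 7 ✓
Line 3: faint (1), starlight (2) → 3 (expected 5)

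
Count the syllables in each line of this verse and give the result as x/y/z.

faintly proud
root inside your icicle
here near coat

Line 1: faintly (2), proud (1) → 3
Line 2: root (1), inside (2), your (1), icicle (3) → 7
Line 3: here (1), near (1), coat (1) → 3

3/7/3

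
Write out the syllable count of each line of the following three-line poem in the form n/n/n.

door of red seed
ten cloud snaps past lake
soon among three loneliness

Line 1: door (1), of (1), red (1), seed (1) → 4
Line 2: ten (1), cloud (1), snaps (1), past (1), lake (1) → 5
Line 3: soon (1), among (2), three (1), loneliness (3) → 7

4/5/7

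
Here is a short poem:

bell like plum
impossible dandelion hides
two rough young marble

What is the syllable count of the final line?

5

The final line: "two rough young marble": 1+1+1+2 = 5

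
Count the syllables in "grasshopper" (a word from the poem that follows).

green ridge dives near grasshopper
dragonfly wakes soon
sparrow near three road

"grasshopper" has 3 syllables.

3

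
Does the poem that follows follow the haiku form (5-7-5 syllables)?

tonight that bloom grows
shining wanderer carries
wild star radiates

Line 1: tonight (2), that (1), bloom (1), grows (1) → 5 ✓
Line 2: shining (2), wanderer (3), carries (2) → 7 ✓
Line 3: wild (1), star (1), radiates (3) → 5 ✓

Yes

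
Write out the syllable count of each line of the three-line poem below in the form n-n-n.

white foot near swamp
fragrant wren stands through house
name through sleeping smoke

4-6-5

Line 1: "white foot near swamp": 1+1+1+1 = 4
Line 2: "fragrant wren stands through house": 2+1+1+1+1 = 6
Line 3: "name through sleeping smoke": 1+1+2+1 = 5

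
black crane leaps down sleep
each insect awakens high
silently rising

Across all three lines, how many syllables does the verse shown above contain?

17

Line 1: "black crane leaps down sleep": 1+1+1+1+1 = 5
Line 2: "each insect awakens high": 1+2+3+1 = 7
Line 3: "silently rising": 3+2 = 5
Total: 5 + 7 + 5 = 17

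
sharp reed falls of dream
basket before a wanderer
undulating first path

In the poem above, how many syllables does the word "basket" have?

2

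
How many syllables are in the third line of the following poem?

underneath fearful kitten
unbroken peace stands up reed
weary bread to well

5

The third line: weary(2) + bread(1) + to(1) + well(1) = 5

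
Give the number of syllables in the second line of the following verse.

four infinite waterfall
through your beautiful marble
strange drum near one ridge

7

The second line: through(1) + your(1) + beautiful(3) + marble(2) = 7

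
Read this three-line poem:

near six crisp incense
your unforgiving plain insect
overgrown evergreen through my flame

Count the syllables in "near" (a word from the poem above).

1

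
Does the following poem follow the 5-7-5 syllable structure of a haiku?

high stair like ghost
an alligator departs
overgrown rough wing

No

Line 1: high (1), stair (1), like (1), ghost (1) → 4 (expected 5)
Line 2: an (1), alligator (4), departs (2) → 7 ✓
Line 3: overgrown (3), rough (1), wing (1) → 5 ✓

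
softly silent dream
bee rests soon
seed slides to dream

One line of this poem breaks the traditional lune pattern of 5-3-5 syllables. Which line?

Line 1: softly(2) + silent(2) + dream(1) = 5 ✓
Line 2: bee(1) + rests(1) + soon(1) = 3 ✓
Line 3: seed(1) + slides(1) + to(1) + dream(1) = 4 (expected 5)

The third line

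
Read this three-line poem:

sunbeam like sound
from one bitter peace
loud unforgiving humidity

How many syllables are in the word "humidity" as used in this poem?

4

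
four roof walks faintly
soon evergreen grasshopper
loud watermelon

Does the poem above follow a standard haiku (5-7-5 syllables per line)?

Line 1: four(1) + roof(1) + walks(1) + faintly(2) = 5 ✓
Line 2: soon(1) + evergreen(3) + grasshopper(3) = 7 ✓
Line 3: loud(1) + watermelon(4) = 5 ✓

Yes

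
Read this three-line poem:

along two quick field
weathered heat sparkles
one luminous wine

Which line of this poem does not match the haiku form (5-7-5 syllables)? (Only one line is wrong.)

Line 2

Line 1: along(2) + two(1) + quick(1) + field(1) = 5 ✓
Line 2: weathered(2) + heat(1) + sparkles(2) = 5 (expected 7)
Line 3: one(1) + luminous(3) + wine(1) = 5 ✓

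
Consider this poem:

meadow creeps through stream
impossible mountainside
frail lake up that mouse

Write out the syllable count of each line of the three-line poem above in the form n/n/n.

Line 1: meadow(2) + creeps(1) + through(1) + stream(1) = 5
Line 2: impossible(4) + mountainside(3) = 7
Line 3: frail(1) + lake(1) + up(1) + that(1) + mouse(1) = 5

5/7/5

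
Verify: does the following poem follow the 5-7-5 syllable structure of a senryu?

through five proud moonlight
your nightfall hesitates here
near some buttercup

Line 1: "through five proud moonlight": 1+1+1+2 = 5 ✓
Line 2: "your nightfall hesitates here": 1+2+3+1 = 7 ✓
Line 3: "near some buttercup": 1+1+3 = 5 ✓

Yes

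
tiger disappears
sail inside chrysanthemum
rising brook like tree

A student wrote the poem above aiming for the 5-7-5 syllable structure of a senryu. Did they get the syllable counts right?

Line 1: tiger (2), disappears (3) → 5 ✓
Line 2: sail (1), inside (2), chrysanthemum (4) → 7 ✓
Line 3: rising (2), brook (1), like (1), tree (1) → 5 ✓

Yes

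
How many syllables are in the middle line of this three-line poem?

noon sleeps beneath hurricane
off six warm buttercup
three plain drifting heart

6

The middle line: "off six warm buttercup": 1+1+1+3 = 6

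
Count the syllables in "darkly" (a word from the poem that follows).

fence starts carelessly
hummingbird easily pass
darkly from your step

2

"darkly" has 2 syllables.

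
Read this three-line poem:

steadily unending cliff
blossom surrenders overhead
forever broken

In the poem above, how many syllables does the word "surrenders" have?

3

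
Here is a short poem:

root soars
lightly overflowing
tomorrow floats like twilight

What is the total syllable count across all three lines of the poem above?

15

Line 1: "root soars": 1+1 = 2
Line 2: "lightly overflowing": 2+4 = 6
Line 3: "tomorrow floats like twilight": 3+1+1+2 = 7
Total: 2 + 6 + 7 = 15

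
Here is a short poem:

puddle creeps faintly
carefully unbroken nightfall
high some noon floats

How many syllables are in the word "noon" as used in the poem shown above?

1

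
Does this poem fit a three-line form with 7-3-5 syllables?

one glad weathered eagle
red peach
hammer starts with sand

Line 1: "one glad weathered eagle": 1+1+2+2 = 6 (expected 7)
Line 2: "red peach": 1+1 = 2 (expected 3)
Line 3: "hammer starts with sand": 2+1+1+1 = 5 ✓

No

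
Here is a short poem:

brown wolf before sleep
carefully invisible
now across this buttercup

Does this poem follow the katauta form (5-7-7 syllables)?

Yes

Line 1: brown (1), wolf (1), before (2), sleep (1) → 5 ✓
Line 2: carefully (3), invisible (4) → 7 ✓
Line 3: now (1), across (2), this (1), buttercup (3) → 7 ✓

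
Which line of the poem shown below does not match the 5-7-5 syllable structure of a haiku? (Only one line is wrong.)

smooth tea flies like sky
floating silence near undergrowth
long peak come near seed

The second line

Line 1: smooth(1) + tea(1) + flies(1) + like(1) + sky(1) = 5 ✓
Line 2: floating(2) + silence(2) + near(1) + undergrowth(3) = 8 (expected 7)
Line 3: long(1) + peak(1) + come(1) + near(1) + seed(1) = 5 ✓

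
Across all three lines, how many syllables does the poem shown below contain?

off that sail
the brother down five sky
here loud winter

Line 1: off(1) + that(1) + sail(1) = 3
Line 2: the(1) + brother(2) + down(1) + five(1) + sky(1) = 6
Line 3: here(1) + loud(1) + winter(2) = 4
Total: 3 + 6 + 4 = 13

13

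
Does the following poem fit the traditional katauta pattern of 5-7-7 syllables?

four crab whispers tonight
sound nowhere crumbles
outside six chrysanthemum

No

Line 1: four(1) + crab(1) + whispers(2) + tonight(2) = 6 (expected 5)
Line 2: sound(1) + nowhere(2) + crumbles(2) = 5 (expected 7)
Line 3: outside(2) + six(1) + chrysanthemum(4) = 7 ✓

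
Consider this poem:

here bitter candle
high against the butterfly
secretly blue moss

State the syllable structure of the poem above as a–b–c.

Line 1: here(1) + bitter(2) + candle(2) = 5
Line 2: high(1) + against(2) + the(1) + butterfly(3) = 7
Line 3: secretly(3) + blue(1) + moss(1) = 5

5–7–5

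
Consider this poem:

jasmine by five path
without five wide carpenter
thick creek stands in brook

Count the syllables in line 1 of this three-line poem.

5

Line 1: jasmine(2) + by(1) + five(1) + path(1) = 5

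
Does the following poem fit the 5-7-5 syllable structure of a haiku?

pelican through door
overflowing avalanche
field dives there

Line 1: pelican (3), through (1), door (1) → 5 ✓
Line 2: overflowing (4), avalanche (3) → 7 ✓
Line 3: field (1), dives (1), there (1) → 3 (expected 5)

No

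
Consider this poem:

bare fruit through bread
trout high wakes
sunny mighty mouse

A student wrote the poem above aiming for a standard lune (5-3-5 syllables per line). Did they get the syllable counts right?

No

Line 1: bare(1) + fruit(1) + through(1) + bread(1) = 4 (expected 5)
Line 2: trout(1) + high(1) + wakes(1) = 3 ✓
Line 3: sunny(2) + mighty(2) + mouse(1) = 5 ✓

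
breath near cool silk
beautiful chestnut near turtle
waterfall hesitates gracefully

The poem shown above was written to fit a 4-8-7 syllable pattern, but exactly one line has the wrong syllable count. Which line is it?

Line 1: breath (1), near (1), cool (1), silk (1) → 4 ✓
Line 2: beautiful (3), chestnut (2), near (1), turtle (2) → 8 ✓
Line 3: waterfall (3), hesitates (3), gracefully (3) → 9 (expected 7)

Line 3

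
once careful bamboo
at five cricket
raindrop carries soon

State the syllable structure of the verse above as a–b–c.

Line 1: once (1), careful (2), bamboo (2) → 5
Line 2: at (1), five (1), cricket (2) → 4
Line 3: raindrop (2), carries (2), soon (1) → 5

5–4–5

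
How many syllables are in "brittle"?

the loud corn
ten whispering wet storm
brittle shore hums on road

2

"brittle" has 2 syllables.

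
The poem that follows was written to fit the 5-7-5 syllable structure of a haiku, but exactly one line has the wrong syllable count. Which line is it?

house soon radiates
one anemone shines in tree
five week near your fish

The second line

Line 1: house (1), soon (1), radiates (3) → 5 ✓
Line 2: one (1), anemone (4), shines (1), in (1), tree (1) → 8 (expected 7)
Line 3: five (1), week (1), near (1), your (1), fish (1) → 5 ✓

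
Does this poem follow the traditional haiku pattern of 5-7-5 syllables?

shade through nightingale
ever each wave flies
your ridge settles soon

No

Line 1: shade (1), through (1), nightingale (3) → 5 ✓
Line 2: ever (2), each (1), wave (1), flies (1) → 5 (expected 7)
Line 3: your (1), ridge (1), settles (2), soon (1) → 5 ✓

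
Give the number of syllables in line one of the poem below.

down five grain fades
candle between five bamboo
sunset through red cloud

4

Line one: "down five grain fades": 1+1+1+1 = 4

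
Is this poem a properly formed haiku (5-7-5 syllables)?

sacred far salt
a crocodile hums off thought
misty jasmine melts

Line 1: sacred (2), far (1), salt (1) → 4 (expected 5)
Line 2: a (1), crocodile (3), hums (1), off (1), thought (1) → 7 ✓
Line 3: misty (2), jasmine (2), melts (1) → 5 ✓

No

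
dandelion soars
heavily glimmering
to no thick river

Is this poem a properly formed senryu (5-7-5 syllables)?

Line 1: dandelion(4) + soars(1) = 5 ✓
Line 2: heavily(3) + glimmering(3) = 6 (expected 7)
Line 3: to(1) + no(1) + thick(1) + river(2) = 5 ✓

No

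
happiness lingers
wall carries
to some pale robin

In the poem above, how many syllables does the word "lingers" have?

"lingers" has 2 syllables.

2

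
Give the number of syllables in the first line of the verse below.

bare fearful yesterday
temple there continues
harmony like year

The first line: bare(1) + fearful(2) + yesterday(3) = 6

6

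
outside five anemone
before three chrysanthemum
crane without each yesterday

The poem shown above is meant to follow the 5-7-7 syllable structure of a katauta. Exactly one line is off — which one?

The first line

Line 1: "outside five anemone": 2+1+4 = 7 (expected 5)
Line 2: "before three chrysanthemum": 2+1+4 = 7 ✓
Line 3: "crane without each yesterday": 1+2+1+3 = 7 ✓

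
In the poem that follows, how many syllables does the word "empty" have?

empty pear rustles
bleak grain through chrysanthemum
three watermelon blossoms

2

"empty" has 2 syllables.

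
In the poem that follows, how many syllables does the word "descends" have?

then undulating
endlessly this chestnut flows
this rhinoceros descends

2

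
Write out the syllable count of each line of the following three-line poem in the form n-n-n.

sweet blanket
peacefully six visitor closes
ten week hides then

3-9-4

Line 1: sweet(1) + blanket(2) = 3
Line 2: peacefully(3) + six(1) + visitor(3) + closes(2) = 9
Line 3: ten(1) + week(1) + hides(1) + then(1) = 4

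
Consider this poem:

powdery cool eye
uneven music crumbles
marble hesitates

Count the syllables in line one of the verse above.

Line one: powdery(3) + cool(1) + eye(1) = 5

5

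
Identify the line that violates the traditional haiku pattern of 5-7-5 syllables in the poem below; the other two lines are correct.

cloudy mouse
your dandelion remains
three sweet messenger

The first line

Line 1: "cloudy mouse": 2+1 = 3 (expected 5)
Line 2: "your dandelion remains": 1+4+2 = 7 ✓
Line 3: "three sweet messenger": 1+1+3 = 5 ✓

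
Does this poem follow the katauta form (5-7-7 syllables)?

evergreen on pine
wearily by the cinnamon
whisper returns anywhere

No

Line 1: "evergreen on pine": 3+1+1 = 5 ✓
Line 2: "wearily by the cinnamon": 3+1+1+3 = 8 (expected 7)
Line 3: "whisper returns anywhere": 2+2+3 = 7 ✓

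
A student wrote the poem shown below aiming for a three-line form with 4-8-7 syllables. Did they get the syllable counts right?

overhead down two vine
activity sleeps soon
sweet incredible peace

No

Line 1: overhead(3) + down(1) + two(1) + vine(1) = 6 (expected 4)
Line 2: activity(4) + sleeps(1) + soon(1) = 6 (expected 8)
Line 3: sweet(1) + incredible(4) + peace(1) = 6 (expected 7)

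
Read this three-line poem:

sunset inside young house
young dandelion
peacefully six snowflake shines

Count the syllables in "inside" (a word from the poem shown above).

2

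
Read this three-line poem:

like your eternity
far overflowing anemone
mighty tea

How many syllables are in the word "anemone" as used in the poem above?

4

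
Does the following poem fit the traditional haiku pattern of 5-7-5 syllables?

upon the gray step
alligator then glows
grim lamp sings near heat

Line 1: "upon the gray step": 2+1+1+1 = 5 ✓
Line 2: "alligator then glows": 4+1+1 = 6 (expected 7)
Line 3: "grim lamp sings near heat": 1+1+1+1+1 = 5 ✓

No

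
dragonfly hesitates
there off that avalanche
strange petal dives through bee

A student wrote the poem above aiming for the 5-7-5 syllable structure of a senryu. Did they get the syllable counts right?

No

Line 1: dragonfly (3), hesitates (3) → 6 (expected 5)
Line 2: there (1), off (1), that (1), avalanche (3) → 6 (expected 7)
Line 3: strange (1), petal (2), dives (1), through (1), bee (1) → 6 (expected 5)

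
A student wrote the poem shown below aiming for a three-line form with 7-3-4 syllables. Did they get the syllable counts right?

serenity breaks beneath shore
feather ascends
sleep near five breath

No

Line 1: "serenity breaks beneath shore": 4+1+2+1 = 8 (expected 7)
Line 2: "feather ascends": 2+2 = 4 (expected 3)
Line 3: "sleep near five breath": 1+1+1+1 = 4 ✓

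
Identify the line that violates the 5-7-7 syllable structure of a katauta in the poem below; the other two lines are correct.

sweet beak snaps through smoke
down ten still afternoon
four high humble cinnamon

The second line

Line 1: "sweet beak snaps through smoke": 1+1+1+1+1 = 5 ✓
Line 2: "down ten still afternoon": 1+1+1+3 = 6 (expected 7)
Line 3: "four high humble cinnamon": 1+1+2+3 = 7 ✓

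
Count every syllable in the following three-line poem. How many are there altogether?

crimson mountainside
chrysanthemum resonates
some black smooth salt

Line 1: crimson(2) + mountainside(3) = 5
Line 2: chrysanthemum(4) + resonates(3) = 7
Line 3: some(1) + black(1) + smooth(1) + salt(1) = 4
Total: 5 + 7 + 4 = 16

16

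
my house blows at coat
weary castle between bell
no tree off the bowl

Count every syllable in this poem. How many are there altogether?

17

Line 1: my(1) + house(1) + blows(1) + at(1) + coat(1) = 5
Line 2: weary(2) + castle(2) + between(2) + bell(1) = 7
Line 3: no(1) + tree(1) + off(1) + the(1) + bowl(1) = 5
Total: 5 + 7 + 5 = 17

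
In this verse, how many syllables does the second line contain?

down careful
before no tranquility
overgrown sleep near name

The second line: before (2), no (1), tranquility (4) → 7

7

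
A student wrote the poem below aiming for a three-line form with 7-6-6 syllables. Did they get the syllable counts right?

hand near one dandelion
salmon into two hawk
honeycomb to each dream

Yes

Line 1: hand(1) + near(1) + one(1) + dandelion(4) = 7 ✓
Line 2: salmon(2) + into(2) + two(1) + hawk(1) = 6 ✓
Line 3: honeycomb(3) + to(1) + each(1) + dream(1) = 6 ✓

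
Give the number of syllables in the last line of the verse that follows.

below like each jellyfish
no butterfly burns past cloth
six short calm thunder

5

The last line: six (1), short (1), calm (1), thunder (2) → 5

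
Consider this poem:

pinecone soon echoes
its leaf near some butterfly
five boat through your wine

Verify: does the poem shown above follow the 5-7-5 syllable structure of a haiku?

Line 1: "pinecone soon echoes": 2+1+2 = 5 ✓
Line 2: "its leaf near some butterfly": 1+1+1+1+3 = 7 ✓
Line 3: "five boat through your wine": 1+1+1+1+1 = 5 ✓

Yes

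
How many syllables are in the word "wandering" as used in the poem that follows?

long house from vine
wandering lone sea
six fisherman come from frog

3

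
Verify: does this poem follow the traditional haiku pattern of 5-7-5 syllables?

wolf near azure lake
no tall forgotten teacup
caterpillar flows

Yes

Line 1: wolf(1) + near(1) + azure(2) + lake(1) = 5 ✓
Line 2: no(1) + tall(1) + forgotten(3) + teacup(2) = 7 ✓
Line 3: caterpillar(4) + flows(1) = 5 ✓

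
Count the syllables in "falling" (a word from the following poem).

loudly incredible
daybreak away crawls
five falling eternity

2

"falling" has 2 syllables.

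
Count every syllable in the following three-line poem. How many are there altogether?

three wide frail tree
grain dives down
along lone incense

Line 1: three (1), wide (1), frail (1), tree (1) → 4
Line 2: grain (1), dives (1), down (1) → 3
Line 3: along (2), lone (1), incense (2) → 5
Total: 4 + 3 + 5 = 12

12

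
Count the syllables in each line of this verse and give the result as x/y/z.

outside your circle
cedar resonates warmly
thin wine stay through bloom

Line 1: outside (2), your (1), circle (2) → 5
Line 2: cedar (2), resonates (3), warmly (2) → 7
Line 3: thin (1), wine (1), stay (1), through (1), bloom (1) → 5

5/7/5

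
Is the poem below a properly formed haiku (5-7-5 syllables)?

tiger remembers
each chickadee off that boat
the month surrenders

Line 1: "tiger remembers": 2+3 = 5 ✓
Line 2: "each chickadee off that boat": 1+3+1+1+1 = 7 ✓
Line 3: "the month surrenders": 1+1+3 = 5 ✓

Yes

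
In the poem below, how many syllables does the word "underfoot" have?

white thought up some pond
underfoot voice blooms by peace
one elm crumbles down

3

"underfoot" has 3 syllables.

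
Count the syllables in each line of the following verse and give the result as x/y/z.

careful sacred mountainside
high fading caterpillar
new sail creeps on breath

7/7/5

Line 1: "careful sacred mountainside": 2+2+3 = 7
Line 2: "high fading caterpillar": 1+2+4 = 7
Line 3: "new sail creeps on breath": 1+1+1+1+1 = 5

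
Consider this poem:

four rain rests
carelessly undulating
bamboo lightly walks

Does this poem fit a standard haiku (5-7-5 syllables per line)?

No

Line 1: "four rain rests": 1+1+1 = 3 (expected 5)
Line 2: "carelessly undulating": 3+4 = 7 ✓
Line 3: "bamboo lightly walks": 2+2+1 = 5 ✓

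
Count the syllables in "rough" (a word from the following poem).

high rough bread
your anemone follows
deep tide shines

1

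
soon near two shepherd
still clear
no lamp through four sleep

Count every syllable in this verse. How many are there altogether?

Line 1: soon(1) + near(1) + two(1) + shepherd(2) = 5
Line 2: still(1) + clear(1) = 2
Line 3: no(1) + lamp(1) + through(1) + four(1) + sleep(1) = 5
Total: 5 + 2 + 5 = 12

12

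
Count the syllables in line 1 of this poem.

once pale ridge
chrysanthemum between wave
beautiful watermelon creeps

3

Line 1: "once pale ridge": 1+1+1 = 3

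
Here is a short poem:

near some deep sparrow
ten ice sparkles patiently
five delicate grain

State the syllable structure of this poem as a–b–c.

Line 1: near(1) + some(1) + deep(1) + sparrow(2) = 5
Line 2: ten(1) + ice(1) + sparkles(2) + patiently(3) = 7
Line 3: five(1) + delicate(3) + grain(1) = 5

5–7–5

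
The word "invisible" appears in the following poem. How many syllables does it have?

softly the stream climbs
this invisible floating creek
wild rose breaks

4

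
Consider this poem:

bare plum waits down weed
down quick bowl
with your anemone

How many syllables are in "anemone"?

4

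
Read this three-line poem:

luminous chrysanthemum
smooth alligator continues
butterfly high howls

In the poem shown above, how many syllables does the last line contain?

5

The last line: butterfly (3), high (1), howls (1) → 5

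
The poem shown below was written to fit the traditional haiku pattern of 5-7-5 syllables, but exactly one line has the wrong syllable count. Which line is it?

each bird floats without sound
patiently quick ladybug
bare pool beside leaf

Line 1: "each bird floats without sound": 1+1+1+2+1 = 6 (expected 5)
Line 2: "patiently quick ladybug": 3+1+3 = 7 ✓
Line 3: "bare pool beside leaf": 1+1+2+1 = 5 ✓

Line 1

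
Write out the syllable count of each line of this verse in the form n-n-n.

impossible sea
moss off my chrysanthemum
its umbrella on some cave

5-7-7

Line 1: impossible (4), sea (1) → 5
Line 2: moss (1), off (1), my (1), chrysanthemum (4) → 7
Line 3: its (1), umbrella (3), on (1), some (1), cave (1) → 7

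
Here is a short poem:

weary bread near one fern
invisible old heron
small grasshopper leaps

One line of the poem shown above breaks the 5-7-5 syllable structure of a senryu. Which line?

The first line

Line 1: weary (2), bread (1), near (1), one (1), fern (1) → 6 (expected 5)
Line 2: invisible (4), old (1), heron (2) → 7 ✓
Line 3: small (1), grasshopper (3), leaps (1) → 5 ✓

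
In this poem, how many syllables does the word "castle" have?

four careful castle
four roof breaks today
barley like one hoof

2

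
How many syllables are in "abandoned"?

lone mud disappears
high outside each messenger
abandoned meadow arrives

3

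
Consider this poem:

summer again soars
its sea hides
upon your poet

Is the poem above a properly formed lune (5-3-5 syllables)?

Line 1: "summer again soars": 2+2+1 = 5 ✓
Line 2: "its sea hides": 1+1+1 = 3 ✓
Line 3: "upon your poet": 2+1+2 = 5 ✓

Yes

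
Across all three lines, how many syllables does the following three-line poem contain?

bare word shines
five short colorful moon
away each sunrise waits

Line 1: bare(1) + word(1) + shines(1) = 3
Line 2: five(1) + short(1) + colorful(3) + moon(1) = 6
Line 3: away(2) + each(1) + sunrise(2) + waits(1) = 6
Total: 3 + 6 + 6 = 15

15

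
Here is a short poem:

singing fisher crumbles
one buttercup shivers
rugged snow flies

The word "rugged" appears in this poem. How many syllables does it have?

"rugged" has 2 syllables.

2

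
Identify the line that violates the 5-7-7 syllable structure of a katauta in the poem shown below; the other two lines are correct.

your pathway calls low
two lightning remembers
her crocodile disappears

Line 1: your(1) + pathway(2) + calls(1) + low(1) = 5 ✓
Line 2: two(1) + lightning(2) + remembers(3) = 6 (expected 7)
Line 3: her(1) + crocodile(3) + disappears(3) = 7 ✓

Line 2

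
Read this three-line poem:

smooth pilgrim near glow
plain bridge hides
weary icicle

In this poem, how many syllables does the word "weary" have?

2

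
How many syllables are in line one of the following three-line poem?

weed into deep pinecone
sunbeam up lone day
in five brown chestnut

Line one: weed (1), into (2), deep (1), pinecone (2) → 6

6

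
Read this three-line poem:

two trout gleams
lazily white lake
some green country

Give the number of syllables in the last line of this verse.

The last line: some (1), green (1), country (2) → 4

4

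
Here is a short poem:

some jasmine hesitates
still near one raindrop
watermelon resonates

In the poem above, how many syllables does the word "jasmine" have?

2

"jasmine" has 2 syllables.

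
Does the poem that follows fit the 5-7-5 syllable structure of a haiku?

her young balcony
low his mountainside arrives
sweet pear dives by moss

Yes

Line 1: "her young balcony": 1+1+3 = 5 ✓
Line 2: "low his mountainside arrives": 1+1+3+2 = 7 ✓
Line 3: "sweet pear dives by moss": 1+1+1+1+1 = 5 ✓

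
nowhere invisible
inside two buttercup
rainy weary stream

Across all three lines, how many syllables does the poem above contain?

17

Line 1: nowhere (2), invisible (4) → 6
Line 2: inside (2), two (1), buttercup (3) → 6
Line 3: rainy (2), weary (2), stream (1) → 5
Total: 6 + 6 + 5 = 17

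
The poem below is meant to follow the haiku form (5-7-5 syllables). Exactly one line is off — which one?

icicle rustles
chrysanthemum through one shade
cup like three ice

Line 3

Line 1: icicle(3) + rustles(2) = 5 ✓
Line 2: chrysanthemum(4) + through(1) + one(1) + shade(1) = 7 ✓
Line 3: cup(1) + like(1) + three(1) + ice(1) = 4 (expected 5)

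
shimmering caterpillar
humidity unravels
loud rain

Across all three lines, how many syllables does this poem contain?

Line 1: "shimmering caterpillar": 3+4 = 7
Line 2: "humidity unravels": 4+3 = 7
Line 3: "loud rain": 1+1 = 2
Total: 7 + 7 + 2 = 16

16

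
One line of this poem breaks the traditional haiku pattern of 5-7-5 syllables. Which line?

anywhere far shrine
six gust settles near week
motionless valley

Line 2

Line 1: anywhere(3) + far(1) + shrine(1) = 5 ✓
Line 2: six(1) + gust(1) + settles(2) + near(1) + week(1) = 6 (expected 7)
Line 3: motionless(3) + valley(2) = 5 ✓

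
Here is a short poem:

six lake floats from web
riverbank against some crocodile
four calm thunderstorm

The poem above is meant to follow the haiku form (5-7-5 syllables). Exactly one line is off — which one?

Line 2

Line 1: six (1), lake (1), floats (1), from (1), web (1) → 5 ✓
Line 2: riverbank (3), against (2), some (1), crocodile (3) → 9 (expected 7)
Line 3: four (1), calm (1), thunderstorm (3) → 5 ✓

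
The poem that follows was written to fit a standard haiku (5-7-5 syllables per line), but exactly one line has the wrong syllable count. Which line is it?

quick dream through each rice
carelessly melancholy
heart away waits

Line 1: quick(1) + dream(1) + through(1) + each(1) + rice(1) = 5 ✓
Line 2: carelessly(3) + melancholy(4) = 7 ✓
Line 3: heart(1) + away(2) + waits(1) = 4 (expected 5)

Line 3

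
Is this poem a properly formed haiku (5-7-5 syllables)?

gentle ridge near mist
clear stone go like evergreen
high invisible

Line 1: gentle(2) + ridge(1) + near(1) + mist(1) = 5 ✓
Line 2: clear(1) + stone(1) + go(1) + like(1) + evergreen(3) = 7 ✓
Line 3: high(1) + invisible(4) = 5 ✓

Yes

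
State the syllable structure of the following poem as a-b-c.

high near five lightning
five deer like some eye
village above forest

Line 1: high(1) + near(1) + five(1) + lightning(2) = 5
Line 2: five(1) + deer(1) + like(1) + some(1) + eye(1) = 5
Line 3: village(2) + above(2) + forest(2) = 6

5-5-6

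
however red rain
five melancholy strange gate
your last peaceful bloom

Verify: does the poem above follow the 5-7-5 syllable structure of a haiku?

Yes

Line 1: "however red rain": 3+1+1 = 5 ✓
Line 2: "five melancholy strange gate": 1+4+1+1 = 7 ✓
Line 3: "your last peaceful bloom": 1+1+2+1 = 5 ✓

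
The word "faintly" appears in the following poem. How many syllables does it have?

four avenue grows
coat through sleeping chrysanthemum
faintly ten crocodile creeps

2

"faintly" has 2 syllables.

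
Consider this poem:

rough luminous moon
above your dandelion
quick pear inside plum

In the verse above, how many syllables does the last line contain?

5

The last line: "quick pear inside plum": 1+1+2+1 = 5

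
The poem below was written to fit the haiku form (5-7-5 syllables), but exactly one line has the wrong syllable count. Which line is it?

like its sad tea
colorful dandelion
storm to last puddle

Line 1: like(1) + its(1) + sad(1) + tea(1) = 4 (expected 5)
Line 2: colorful(3) + dandelion(4) = 7 ✓
Line 3: storm(1) + to(1) + last(1) + puddle(2) = 5 ✓

Line 1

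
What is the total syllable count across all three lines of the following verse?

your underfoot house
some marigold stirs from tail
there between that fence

17

Line 1: your(1) + underfoot(3) + house(1) = 5
Line 2: some(1) + marigold(3) + stirs(1) + from(1) + tail(1) = 7
Line 3: there(1) + between(2) + that(1) + fence(1) = 5
Total: 5 + 7 + 5 = 17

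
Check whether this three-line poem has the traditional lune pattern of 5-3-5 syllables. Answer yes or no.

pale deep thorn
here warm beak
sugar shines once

Line 1: "pale deep thorn": 1+1+1 = 3 (expected 5)
Line 2: "here warm beak": 1+1+1 = 3 ✓
Line 3: "sugar shines once": 2+1+1 = 4 (expected 5)

No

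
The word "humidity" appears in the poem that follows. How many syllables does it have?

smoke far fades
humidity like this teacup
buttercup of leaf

4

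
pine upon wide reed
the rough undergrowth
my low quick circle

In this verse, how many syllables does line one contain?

5

Line one: "pine upon wide reed": 1+2+1+1 = 5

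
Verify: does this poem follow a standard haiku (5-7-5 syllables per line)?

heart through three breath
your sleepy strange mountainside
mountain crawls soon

No

Line 1: heart(1) + through(1) + three(1) + breath(1) = 4 (expected 5)
Line 2: your(1) + sleepy(2) + strange(1) + mountainside(3) = 7 ✓
Line 3: mountain(2) + crawls(1) + soon(1) = 4 (expected 5)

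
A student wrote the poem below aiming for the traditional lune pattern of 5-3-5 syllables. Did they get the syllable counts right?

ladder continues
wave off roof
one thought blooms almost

Yes

Line 1: "ladder continues": 2+3 = 5 ✓
Line 2: "wave off roof": 1+1+1 = 3 ✓
Line 3: "one thought blooms almost": 1+1+1+2 = 5 ✓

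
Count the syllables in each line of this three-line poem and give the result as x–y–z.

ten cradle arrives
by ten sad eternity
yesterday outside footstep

Line 1: ten (1), cradle (2), arrives (2) → 5
Line 2: by (1), ten (1), sad (1), eternity (4) → 7
Line 3: yesterday (3), outside (2), footstep (2) → 7

5–7–7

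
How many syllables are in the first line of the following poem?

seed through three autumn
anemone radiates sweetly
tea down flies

The first line: seed(1) + through(1) + three(1) + autumn(2) = 5

5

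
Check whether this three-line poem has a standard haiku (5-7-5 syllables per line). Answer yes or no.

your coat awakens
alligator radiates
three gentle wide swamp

Line 1: your (1), coat (1), awakens (3) → 5 ✓
Line 2: alligator (4), radiates (3) → 7 ✓
Line 3: three (1), gentle (2), wide (1), swamp (1) → 5 ✓

Yes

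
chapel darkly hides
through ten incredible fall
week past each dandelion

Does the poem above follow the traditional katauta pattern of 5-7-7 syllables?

Yes

Line 1: "chapel darkly hides": 2+2+1 = 5 ✓
Line 2: "through ten incredible fall": 1+1+4+1 = 7 ✓
Line 3: "week past each dandelion": 1+1+1+4 = 7 ✓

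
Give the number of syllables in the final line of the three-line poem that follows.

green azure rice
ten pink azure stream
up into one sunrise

6

The final line: "up into one sunrise": 1+2+1+2 = 6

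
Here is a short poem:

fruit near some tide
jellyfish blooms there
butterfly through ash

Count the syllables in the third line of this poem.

The third line: butterfly(3) + through(1) + ash(1) = 5

5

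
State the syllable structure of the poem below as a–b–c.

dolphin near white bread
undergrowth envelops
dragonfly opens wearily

5–6–8

Line 1: dolphin (2), near (1), white (1), bread (1) → 5
Line 2: undergrowth (3), envelops (3) → 6
Line 3: dragonfly (3), opens (2), wearily (3) → 8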